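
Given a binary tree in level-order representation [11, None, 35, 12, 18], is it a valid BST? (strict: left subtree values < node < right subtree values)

Level-order array: [11, None, 35, 12, 18]
Validate using subtree bounds (lo, hi): at each node, require lo < value < hi,
then recurse left with hi=value and right with lo=value.
Preorder trace (stopping at first violation):
  at node 11 with bounds (-inf, +inf): OK
  at node 35 with bounds (11, +inf): OK
  at node 12 with bounds (11, 35): OK
  at node 18 with bounds (35, +inf): VIOLATION
Node 18 violates its bound: not (35 < 18 < +inf).
Result: Not a valid BST


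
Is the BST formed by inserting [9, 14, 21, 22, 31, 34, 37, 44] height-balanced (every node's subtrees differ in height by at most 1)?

Tree (level-order array): [9, None, 14, None, 21, None, 22, None, 31, None, 34, None, 37, None, 44]
Definition: a tree is height-balanced if, at every node, |h(left) - h(right)| <= 1 (empty subtree has height -1).
Bottom-up per-node check:
  node 44: h_left=-1, h_right=-1, diff=0 [OK], height=0
  node 37: h_left=-1, h_right=0, diff=1 [OK], height=1
  node 34: h_left=-1, h_right=1, diff=2 [FAIL (|-1-1|=2 > 1)], height=2
  node 31: h_left=-1, h_right=2, diff=3 [FAIL (|-1-2|=3 > 1)], height=3
  node 22: h_left=-1, h_right=3, diff=4 [FAIL (|-1-3|=4 > 1)], height=4
  node 21: h_left=-1, h_right=4, diff=5 [FAIL (|-1-4|=5 > 1)], height=5
  node 14: h_left=-1, h_right=5, diff=6 [FAIL (|-1-5|=6 > 1)], height=6
  node 9: h_left=-1, h_right=6, diff=7 [FAIL (|-1-6|=7 > 1)], height=7
Node 34 violates the condition: |-1 - 1| = 2 > 1.
Result: Not balanced


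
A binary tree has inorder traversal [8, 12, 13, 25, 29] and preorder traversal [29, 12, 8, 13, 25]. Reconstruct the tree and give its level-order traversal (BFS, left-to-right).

Inorder:  [8, 12, 13, 25, 29]
Preorder: [29, 12, 8, 13, 25]
Algorithm: preorder visits root first, so consume preorder in order;
for each root, split the current inorder slice at that value into
left-subtree inorder and right-subtree inorder, then recurse.
Recursive splits:
  root=29; inorder splits into left=[8, 12, 13, 25], right=[]
  root=12; inorder splits into left=[8], right=[13, 25]
  root=8; inorder splits into left=[], right=[]
  root=13; inorder splits into left=[], right=[25]
  root=25; inorder splits into left=[], right=[]
Reconstructed level-order: [29, 12, 8, 13, 25]


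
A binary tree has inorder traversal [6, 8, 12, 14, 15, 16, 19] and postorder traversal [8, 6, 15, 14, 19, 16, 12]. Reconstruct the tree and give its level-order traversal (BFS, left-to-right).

Inorder:   [6, 8, 12, 14, 15, 16, 19]
Postorder: [8, 6, 15, 14, 19, 16, 12]
Algorithm: postorder visits root last, so walk postorder right-to-left;
each value is the root of the current inorder slice — split it at that
value, recurse on the right subtree first, then the left.
Recursive splits:
  root=12; inorder splits into left=[6, 8], right=[14, 15, 16, 19]
  root=16; inorder splits into left=[14, 15], right=[19]
  root=19; inorder splits into left=[], right=[]
  root=14; inorder splits into left=[], right=[15]
  root=15; inorder splits into left=[], right=[]
  root=6; inorder splits into left=[], right=[8]
  root=8; inorder splits into left=[], right=[]
Reconstructed level-order: [12, 6, 16, 8, 14, 19, 15]


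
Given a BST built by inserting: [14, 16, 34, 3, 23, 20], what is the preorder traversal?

Tree insertion order: [14, 16, 34, 3, 23, 20]
Tree (level-order array): [14, 3, 16, None, None, None, 34, 23, None, 20]
Preorder traversal: [14, 3, 16, 34, 23, 20]


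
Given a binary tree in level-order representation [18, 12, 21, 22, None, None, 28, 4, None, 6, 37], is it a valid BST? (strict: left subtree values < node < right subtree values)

Level-order array: [18, 12, 21, 22, None, None, 28, 4, None, 6, 37]
Validate using subtree bounds (lo, hi): at each node, require lo < value < hi,
then recurse left with hi=value and right with lo=value.
Preorder trace (stopping at first violation):
  at node 18 with bounds (-inf, +inf): OK
  at node 12 with bounds (-inf, 18): OK
  at node 22 with bounds (-inf, 12): VIOLATION
Node 22 violates its bound: not (-inf < 22 < 12).
Result: Not a valid BST


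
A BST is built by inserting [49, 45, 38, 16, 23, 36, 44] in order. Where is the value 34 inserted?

Starting tree (level order): [49, 45, None, 38, None, 16, 44, None, 23, None, None, None, 36]
Insertion path: 49 -> 45 -> 38 -> 16 -> 23 -> 36
Result: insert 34 as left child of 36
Final tree (level order): [49, 45, None, 38, None, 16, 44, None, 23, None, None, None, 36, 34]


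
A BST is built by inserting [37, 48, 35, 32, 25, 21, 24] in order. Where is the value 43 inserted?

Starting tree (level order): [37, 35, 48, 32, None, None, None, 25, None, 21, None, None, 24]
Insertion path: 37 -> 48
Result: insert 43 as left child of 48
Final tree (level order): [37, 35, 48, 32, None, 43, None, 25, None, None, None, 21, None, None, 24]


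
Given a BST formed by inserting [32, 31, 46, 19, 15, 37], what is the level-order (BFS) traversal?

Tree insertion order: [32, 31, 46, 19, 15, 37]
Tree (level-order array): [32, 31, 46, 19, None, 37, None, 15]
BFS from the root, enqueuing left then right child of each popped node:
  queue [32] -> pop 32, enqueue [31, 46], visited so far: [32]
  queue [31, 46] -> pop 31, enqueue [19], visited so far: [32, 31]
  queue [46, 19] -> pop 46, enqueue [37], visited so far: [32, 31, 46]
  queue [19, 37] -> pop 19, enqueue [15], visited so far: [32, 31, 46, 19]
  queue [37, 15] -> pop 37, enqueue [none], visited so far: [32, 31, 46, 19, 37]
  queue [15] -> pop 15, enqueue [none], visited so far: [32, 31, 46, 19, 37, 15]
Result: [32, 31, 46, 19, 37, 15]


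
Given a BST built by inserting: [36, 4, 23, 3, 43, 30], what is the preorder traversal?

Tree insertion order: [36, 4, 23, 3, 43, 30]
Tree (level-order array): [36, 4, 43, 3, 23, None, None, None, None, None, 30]
Preorder traversal: [36, 4, 3, 23, 30, 43]


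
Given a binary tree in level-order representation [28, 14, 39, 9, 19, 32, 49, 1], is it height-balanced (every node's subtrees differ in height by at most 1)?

Tree (level-order array): [28, 14, 39, 9, 19, 32, 49, 1]
Definition: a tree is height-balanced if, at every node, |h(left) - h(right)| <= 1 (empty subtree has height -1).
Bottom-up per-node check:
  node 1: h_left=-1, h_right=-1, diff=0 [OK], height=0
  node 9: h_left=0, h_right=-1, diff=1 [OK], height=1
  node 19: h_left=-1, h_right=-1, diff=0 [OK], height=0
  node 14: h_left=1, h_right=0, diff=1 [OK], height=2
  node 32: h_left=-1, h_right=-1, diff=0 [OK], height=0
  node 49: h_left=-1, h_right=-1, diff=0 [OK], height=0
  node 39: h_left=0, h_right=0, diff=0 [OK], height=1
  node 28: h_left=2, h_right=1, diff=1 [OK], height=3
All nodes satisfy the balance condition.
Result: Balanced


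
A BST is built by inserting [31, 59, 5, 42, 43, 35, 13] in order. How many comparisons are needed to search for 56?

Search path for 56: 31 -> 59 -> 42 -> 43
Found: False
Comparisons: 4


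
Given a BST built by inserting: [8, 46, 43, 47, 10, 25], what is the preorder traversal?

Tree insertion order: [8, 46, 43, 47, 10, 25]
Tree (level-order array): [8, None, 46, 43, 47, 10, None, None, None, None, 25]
Preorder traversal: [8, 46, 43, 10, 25, 47]


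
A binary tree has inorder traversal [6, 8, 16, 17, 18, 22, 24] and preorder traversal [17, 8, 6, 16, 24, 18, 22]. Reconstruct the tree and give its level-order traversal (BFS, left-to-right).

Inorder:  [6, 8, 16, 17, 18, 22, 24]
Preorder: [17, 8, 6, 16, 24, 18, 22]
Algorithm: preorder visits root first, so consume preorder in order;
for each root, split the current inorder slice at that value into
left-subtree inorder and right-subtree inorder, then recurse.
Recursive splits:
  root=17; inorder splits into left=[6, 8, 16], right=[18, 22, 24]
  root=8; inorder splits into left=[6], right=[16]
  root=6; inorder splits into left=[], right=[]
  root=16; inorder splits into left=[], right=[]
  root=24; inorder splits into left=[18, 22], right=[]
  root=18; inorder splits into left=[], right=[22]
  root=22; inorder splits into left=[], right=[]
Reconstructed level-order: [17, 8, 24, 6, 16, 18, 22]


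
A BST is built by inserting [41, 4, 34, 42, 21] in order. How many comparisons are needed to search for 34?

Search path for 34: 41 -> 4 -> 34
Found: True
Comparisons: 3


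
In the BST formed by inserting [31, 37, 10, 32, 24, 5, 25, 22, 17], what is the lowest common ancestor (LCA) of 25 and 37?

Tree insertion order: [31, 37, 10, 32, 24, 5, 25, 22, 17]
Tree (level-order array): [31, 10, 37, 5, 24, 32, None, None, None, 22, 25, None, None, 17]
In a BST, the LCA of p=25, q=37 is the first node v on the
root-to-leaf path with p <= v <= q (go left if both < v, right if both > v).
Walk from root:
  at 31: 25 <= 31 <= 37, this is the LCA
LCA = 31


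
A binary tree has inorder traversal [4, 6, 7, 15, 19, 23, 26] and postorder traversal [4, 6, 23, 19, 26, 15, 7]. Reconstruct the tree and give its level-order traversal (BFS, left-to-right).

Inorder:   [4, 6, 7, 15, 19, 23, 26]
Postorder: [4, 6, 23, 19, 26, 15, 7]
Algorithm: postorder visits root last, so walk postorder right-to-left;
each value is the root of the current inorder slice — split it at that
value, recurse on the right subtree first, then the left.
Recursive splits:
  root=7; inorder splits into left=[4, 6], right=[15, 19, 23, 26]
  root=15; inorder splits into left=[], right=[19, 23, 26]
  root=26; inorder splits into left=[19, 23], right=[]
  root=19; inorder splits into left=[], right=[23]
  root=23; inorder splits into left=[], right=[]
  root=6; inorder splits into left=[4], right=[]
  root=4; inorder splits into left=[], right=[]
Reconstructed level-order: [7, 6, 15, 4, 26, 19, 23]


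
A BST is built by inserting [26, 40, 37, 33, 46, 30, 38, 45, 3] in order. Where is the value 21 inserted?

Starting tree (level order): [26, 3, 40, None, None, 37, 46, 33, 38, 45, None, 30]
Insertion path: 26 -> 3
Result: insert 21 as right child of 3
Final tree (level order): [26, 3, 40, None, 21, 37, 46, None, None, 33, 38, 45, None, 30]


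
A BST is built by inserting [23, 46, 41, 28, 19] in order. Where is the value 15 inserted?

Starting tree (level order): [23, 19, 46, None, None, 41, None, 28]
Insertion path: 23 -> 19
Result: insert 15 as left child of 19
Final tree (level order): [23, 19, 46, 15, None, 41, None, None, None, 28]


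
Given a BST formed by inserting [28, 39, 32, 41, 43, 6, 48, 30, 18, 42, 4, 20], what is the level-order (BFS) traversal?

Tree insertion order: [28, 39, 32, 41, 43, 6, 48, 30, 18, 42, 4, 20]
Tree (level-order array): [28, 6, 39, 4, 18, 32, 41, None, None, None, 20, 30, None, None, 43, None, None, None, None, 42, 48]
BFS from the root, enqueuing left then right child of each popped node:
  queue [28] -> pop 28, enqueue [6, 39], visited so far: [28]
  queue [6, 39] -> pop 6, enqueue [4, 18], visited so far: [28, 6]
  queue [39, 4, 18] -> pop 39, enqueue [32, 41], visited so far: [28, 6, 39]
  queue [4, 18, 32, 41] -> pop 4, enqueue [none], visited so far: [28, 6, 39, 4]
  queue [18, 32, 41] -> pop 18, enqueue [20], visited so far: [28, 6, 39, 4, 18]
  queue [32, 41, 20] -> pop 32, enqueue [30], visited so far: [28, 6, 39, 4, 18, 32]
  queue [41, 20, 30] -> pop 41, enqueue [43], visited so far: [28, 6, 39, 4, 18, 32, 41]
  queue [20, 30, 43] -> pop 20, enqueue [none], visited so far: [28, 6, 39, 4, 18, 32, 41, 20]
  queue [30, 43] -> pop 30, enqueue [none], visited so far: [28, 6, 39, 4, 18, 32, 41, 20, 30]
  queue [43] -> pop 43, enqueue [42, 48], visited so far: [28, 6, 39, 4, 18, 32, 41, 20, 30, 43]
  queue [42, 48] -> pop 42, enqueue [none], visited so far: [28, 6, 39, 4, 18, 32, 41, 20, 30, 43, 42]
  queue [48] -> pop 48, enqueue [none], visited so far: [28, 6, 39, 4, 18, 32, 41, 20, 30, 43, 42, 48]
Result: [28, 6, 39, 4, 18, 32, 41, 20, 30, 43, 42, 48]


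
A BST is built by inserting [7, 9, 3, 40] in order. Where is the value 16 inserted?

Starting tree (level order): [7, 3, 9, None, None, None, 40]
Insertion path: 7 -> 9 -> 40
Result: insert 16 as left child of 40
Final tree (level order): [7, 3, 9, None, None, None, 40, 16]


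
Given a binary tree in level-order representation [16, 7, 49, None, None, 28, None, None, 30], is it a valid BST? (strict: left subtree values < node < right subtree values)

Level-order array: [16, 7, 49, None, None, 28, None, None, 30]
Validate using subtree bounds (lo, hi): at each node, require lo < value < hi,
then recurse left with hi=value and right with lo=value.
Preorder trace (stopping at first violation):
  at node 16 with bounds (-inf, +inf): OK
  at node 7 with bounds (-inf, 16): OK
  at node 49 with bounds (16, +inf): OK
  at node 28 with bounds (16, 49): OK
  at node 30 with bounds (28, 49): OK
No violation found at any node.
Result: Valid BST


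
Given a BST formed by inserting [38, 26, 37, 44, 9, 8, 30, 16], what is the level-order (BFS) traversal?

Tree insertion order: [38, 26, 37, 44, 9, 8, 30, 16]
Tree (level-order array): [38, 26, 44, 9, 37, None, None, 8, 16, 30]
BFS from the root, enqueuing left then right child of each popped node:
  queue [38] -> pop 38, enqueue [26, 44], visited so far: [38]
  queue [26, 44] -> pop 26, enqueue [9, 37], visited so far: [38, 26]
  queue [44, 9, 37] -> pop 44, enqueue [none], visited so far: [38, 26, 44]
  queue [9, 37] -> pop 9, enqueue [8, 16], visited so far: [38, 26, 44, 9]
  queue [37, 8, 16] -> pop 37, enqueue [30], visited so far: [38, 26, 44, 9, 37]
  queue [8, 16, 30] -> pop 8, enqueue [none], visited so far: [38, 26, 44, 9, 37, 8]
  queue [16, 30] -> pop 16, enqueue [none], visited so far: [38, 26, 44, 9, 37, 8, 16]
  queue [30] -> pop 30, enqueue [none], visited so far: [38, 26, 44, 9, 37, 8, 16, 30]
Result: [38, 26, 44, 9, 37, 8, 16, 30]


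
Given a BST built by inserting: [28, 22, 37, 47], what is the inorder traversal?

Tree insertion order: [28, 22, 37, 47]
Tree (level-order array): [28, 22, 37, None, None, None, 47]
Inorder traversal: [22, 28, 37, 47]


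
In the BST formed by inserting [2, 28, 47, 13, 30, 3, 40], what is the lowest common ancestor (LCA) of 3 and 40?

Tree insertion order: [2, 28, 47, 13, 30, 3, 40]
Tree (level-order array): [2, None, 28, 13, 47, 3, None, 30, None, None, None, None, 40]
In a BST, the LCA of p=3, q=40 is the first node v on the
root-to-leaf path with p <= v <= q (go left if both < v, right if both > v).
Walk from root:
  at 2: both 3 and 40 > 2, go right
  at 28: 3 <= 28 <= 40, this is the LCA
LCA = 28


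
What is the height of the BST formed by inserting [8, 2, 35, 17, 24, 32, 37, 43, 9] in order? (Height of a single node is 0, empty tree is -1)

Insertion order: [8, 2, 35, 17, 24, 32, 37, 43, 9]
Tree (level-order array): [8, 2, 35, None, None, 17, 37, 9, 24, None, 43, None, None, None, 32]
Compute height bottom-up (empty subtree = -1):
  height(2) = 1 + max(-1, -1) = 0
  height(9) = 1 + max(-1, -1) = 0
  height(32) = 1 + max(-1, -1) = 0
  height(24) = 1 + max(-1, 0) = 1
  height(17) = 1 + max(0, 1) = 2
  height(43) = 1 + max(-1, -1) = 0
  height(37) = 1 + max(-1, 0) = 1
  height(35) = 1 + max(2, 1) = 3
  height(8) = 1 + max(0, 3) = 4
Height = 4


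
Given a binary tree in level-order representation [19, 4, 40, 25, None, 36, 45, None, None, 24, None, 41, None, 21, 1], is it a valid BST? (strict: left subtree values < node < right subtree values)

Level-order array: [19, 4, 40, 25, None, 36, 45, None, None, 24, None, 41, None, 21, 1]
Validate using subtree bounds (lo, hi): at each node, require lo < value < hi,
then recurse left with hi=value and right with lo=value.
Preorder trace (stopping at first violation):
  at node 19 with bounds (-inf, +inf): OK
  at node 4 with bounds (-inf, 19): OK
  at node 25 with bounds (-inf, 4): VIOLATION
Node 25 violates its bound: not (-inf < 25 < 4).
Result: Not a valid BST


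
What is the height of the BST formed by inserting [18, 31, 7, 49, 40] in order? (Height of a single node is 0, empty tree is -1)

Insertion order: [18, 31, 7, 49, 40]
Tree (level-order array): [18, 7, 31, None, None, None, 49, 40]
Compute height bottom-up (empty subtree = -1):
  height(7) = 1 + max(-1, -1) = 0
  height(40) = 1 + max(-1, -1) = 0
  height(49) = 1 + max(0, -1) = 1
  height(31) = 1 + max(-1, 1) = 2
  height(18) = 1 + max(0, 2) = 3
Height = 3


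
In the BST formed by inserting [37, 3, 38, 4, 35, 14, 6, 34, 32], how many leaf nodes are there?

Tree built from: [37, 3, 38, 4, 35, 14, 6, 34, 32]
Tree (level-order array): [37, 3, 38, None, 4, None, None, None, 35, 14, None, 6, 34, None, None, 32]
Rule: A leaf has 0 children.
Per-node child counts:
  node 37: 2 child(ren)
  node 3: 1 child(ren)
  node 4: 1 child(ren)
  node 35: 1 child(ren)
  node 14: 2 child(ren)
  node 6: 0 child(ren)
  node 34: 1 child(ren)
  node 32: 0 child(ren)
  node 38: 0 child(ren)
Matching nodes: [6, 32, 38]
Count of leaf nodes: 3


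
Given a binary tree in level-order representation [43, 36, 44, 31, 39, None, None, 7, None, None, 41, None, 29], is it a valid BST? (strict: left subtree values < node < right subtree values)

Level-order array: [43, 36, 44, 31, 39, None, None, 7, None, None, 41, None, 29]
Validate using subtree bounds (lo, hi): at each node, require lo < value < hi,
then recurse left with hi=value and right with lo=value.
Preorder trace (stopping at first violation):
  at node 43 with bounds (-inf, +inf): OK
  at node 36 with bounds (-inf, 43): OK
  at node 31 with bounds (-inf, 36): OK
  at node 7 with bounds (-inf, 31): OK
  at node 29 with bounds (7, 31): OK
  at node 39 with bounds (36, 43): OK
  at node 41 with bounds (39, 43): OK
  at node 44 with bounds (43, +inf): OK
No violation found at any node.
Result: Valid BST


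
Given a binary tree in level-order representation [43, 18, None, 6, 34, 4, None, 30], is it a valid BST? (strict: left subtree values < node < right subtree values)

Level-order array: [43, 18, None, 6, 34, 4, None, 30]
Validate using subtree bounds (lo, hi): at each node, require lo < value < hi,
then recurse left with hi=value and right with lo=value.
Preorder trace (stopping at first violation):
  at node 43 with bounds (-inf, +inf): OK
  at node 18 with bounds (-inf, 43): OK
  at node 6 with bounds (-inf, 18): OK
  at node 4 with bounds (-inf, 6): OK
  at node 34 with bounds (18, 43): OK
  at node 30 with bounds (18, 34): OK
No violation found at any node.
Result: Valid BST


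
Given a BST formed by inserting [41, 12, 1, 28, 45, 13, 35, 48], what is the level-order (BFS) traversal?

Tree insertion order: [41, 12, 1, 28, 45, 13, 35, 48]
Tree (level-order array): [41, 12, 45, 1, 28, None, 48, None, None, 13, 35]
BFS from the root, enqueuing left then right child of each popped node:
  queue [41] -> pop 41, enqueue [12, 45], visited so far: [41]
  queue [12, 45] -> pop 12, enqueue [1, 28], visited so far: [41, 12]
  queue [45, 1, 28] -> pop 45, enqueue [48], visited so far: [41, 12, 45]
  queue [1, 28, 48] -> pop 1, enqueue [none], visited so far: [41, 12, 45, 1]
  queue [28, 48] -> pop 28, enqueue [13, 35], visited so far: [41, 12, 45, 1, 28]
  queue [48, 13, 35] -> pop 48, enqueue [none], visited so far: [41, 12, 45, 1, 28, 48]
  queue [13, 35] -> pop 13, enqueue [none], visited so far: [41, 12, 45, 1, 28, 48, 13]
  queue [35] -> pop 35, enqueue [none], visited so far: [41, 12, 45, 1, 28, 48, 13, 35]
Result: [41, 12, 45, 1, 28, 48, 13, 35]


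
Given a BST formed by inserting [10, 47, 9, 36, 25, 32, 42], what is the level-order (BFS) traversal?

Tree insertion order: [10, 47, 9, 36, 25, 32, 42]
Tree (level-order array): [10, 9, 47, None, None, 36, None, 25, 42, None, 32]
BFS from the root, enqueuing left then right child of each popped node:
  queue [10] -> pop 10, enqueue [9, 47], visited so far: [10]
  queue [9, 47] -> pop 9, enqueue [none], visited so far: [10, 9]
  queue [47] -> pop 47, enqueue [36], visited so far: [10, 9, 47]
  queue [36] -> pop 36, enqueue [25, 42], visited so far: [10, 9, 47, 36]
  queue [25, 42] -> pop 25, enqueue [32], visited so far: [10, 9, 47, 36, 25]
  queue [42, 32] -> pop 42, enqueue [none], visited so far: [10, 9, 47, 36, 25, 42]
  queue [32] -> pop 32, enqueue [none], visited so far: [10, 9, 47, 36, 25, 42, 32]
Result: [10, 9, 47, 36, 25, 42, 32]


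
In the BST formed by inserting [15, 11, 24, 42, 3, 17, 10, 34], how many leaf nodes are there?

Tree built from: [15, 11, 24, 42, 3, 17, 10, 34]
Tree (level-order array): [15, 11, 24, 3, None, 17, 42, None, 10, None, None, 34]
Rule: A leaf has 0 children.
Per-node child counts:
  node 15: 2 child(ren)
  node 11: 1 child(ren)
  node 3: 1 child(ren)
  node 10: 0 child(ren)
  node 24: 2 child(ren)
  node 17: 0 child(ren)
  node 42: 1 child(ren)
  node 34: 0 child(ren)
Matching nodes: [10, 17, 34]
Count of leaf nodes: 3


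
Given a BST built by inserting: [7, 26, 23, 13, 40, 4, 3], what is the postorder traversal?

Tree insertion order: [7, 26, 23, 13, 40, 4, 3]
Tree (level-order array): [7, 4, 26, 3, None, 23, 40, None, None, 13]
Postorder traversal: [3, 4, 13, 23, 40, 26, 7]


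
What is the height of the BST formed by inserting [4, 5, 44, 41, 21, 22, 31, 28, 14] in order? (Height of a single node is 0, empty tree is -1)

Insertion order: [4, 5, 44, 41, 21, 22, 31, 28, 14]
Tree (level-order array): [4, None, 5, None, 44, 41, None, 21, None, 14, 22, None, None, None, 31, 28]
Compute height bottom-up (empty subtree = -1):
  height(14) = 1 + max(-1, -1) = 0
  height(28) = 1 + max(-1, -1) = 0
  height(31) = 1 + max(0, -1) = 1
  height(22) = 1 + max(-1, 1) = 2
  height(21) = 1 + max(0, 2) = 3
  height(41) = 1 + max(3, -1) = 4
  height(44) = 1 + max(4, -1) = 5
  height(5) = 1 + max(-1, 5) = 6
  height(4) = 1 + max(-1, 6) = 7
Height = 7


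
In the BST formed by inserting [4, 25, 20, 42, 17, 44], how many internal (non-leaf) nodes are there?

Tree built from: [4, 25, 20, 42, 17, 44]
Tree (level-order array): [4, None, 25, 20, 42, 17, None, None, 44]
Rule: An internal node has at least one child.
Per-node child counts:
  node 4: 1 child(ren)
  node 25: 2 child(ren)
  node 20: 1 child(ren)
  node 17: 0 child(ren)
  node 42: 1 child(ren)
  node 44: 0 child(ren)
Matching nodes: [4, 25, 20, 42]
Count of internal (non-leaf) nodes: 4


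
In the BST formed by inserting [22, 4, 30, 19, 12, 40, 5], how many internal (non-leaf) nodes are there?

Tree built from: [22, 4, 30, 19, 12, 40, 5]
Tree (level-order array): [22, 4, 30, None, 19, None, 40, 12, None, None, None, 5]
Rule: An internal node has at least one child.
Per-node child counts:
  node 22: 2 child(ren)
  node 4: 1 child(ren)
  node 19: 1 child(ren)
  node 12: 1 child(ren)
  node 5: 0 child(ren)
  node 30: 1 child(ren)
  node 40: 0 child(ren)
Matching nodes: [22, 4, 19, 12, 30]
Count of internal (non-leaf) nodes: 5


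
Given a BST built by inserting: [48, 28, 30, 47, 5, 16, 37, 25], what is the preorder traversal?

Tree insertion order: [48, 28, 30, 47, 5, 16, 37, 25]
Tree (level-order array): [48, 28, None, 5, 30, None, 16, None, 47, None, 25, 37]
Preorder traversal: [48, 28, 5, 16, 25, 30, 47, 37]


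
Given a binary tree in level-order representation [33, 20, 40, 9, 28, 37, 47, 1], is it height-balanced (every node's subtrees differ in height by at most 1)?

Tree (level-order array): [33, 20, 40, 9, 28, 37, 47, 1]
Definition: a tree is height-balanced if, at every node, |h(left) - h(right)| <= 1 (empty subtree has height -1).
Bottom-up per-node check:
  node 1: h_left=-1, h_right=-1, diff=0 [OK], height=0
  node 9: h_left=0, h_right=-1, diff=1 [OK], height=1
  node 28: h_left=-1, h_right=-1, diff=0 [OK], height=0
  node 20: h_left=1, h_right=0, diff=1 [OK], height=2
  node 37: h_left=-1, h_right=-1, diff=0 [OK], height=0
  node 47: h_left=-1, h_right=-1, diff=0 [OK], height=0
  node 40: h_left=0, h_right=0, diff=0 [OK], height=1
  node 33: h_left=2, h_right=1, diff=1 [OK], height=3
All nodes satisfy the balance condition.
Result: Balanced


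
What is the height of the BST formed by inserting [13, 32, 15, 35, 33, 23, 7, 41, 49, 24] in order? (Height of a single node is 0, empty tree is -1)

Insertion order: [13, 32, 15, 35, 33, 23, 7, 41, 49, 24]
Tree (level-order array): [13, 7, 32, None, None, 15, 35, None, 23, 33, 41, None, 24, None, None, None, 49]
Compute height bottom-up (empty subtree = -1):
  height(7) = 1 + max(-1, -1) = 0
  height(24) = 1 + max(-1, -1) = 0
  height(23) = 1 + max(-1, 0) = 1
  height(15) = 1 + max(-1, 1) = 2
  height(33) = 1 + max(-1, -1) = 0
  height(49) = 1 + max(-1, -1) = 0
  height(41) = 1 + max(-1, 0) = 1
  height(35) = 1 + max(0, 1) = 2
  height(32) = 1 + max(2, 2) = 3
  height(13) = 1 + max(0, 3) = 4
Height = 4


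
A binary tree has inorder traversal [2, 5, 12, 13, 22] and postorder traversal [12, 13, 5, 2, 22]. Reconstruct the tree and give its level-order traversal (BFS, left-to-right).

Inorder:   [2, 5, 12, 13, 22]
Postorder: [12, 13, 5, 2, 22]
Algorithm: postorder visits root last, so walk postorder right-to-left;
each value is the root of the current inorder slice — split it at that
value, recurse on the right subtree first, then the left.
Recursive splits:
  root=22; inorder splits into left=[2, 5, 12, 13], right=[]
  root=2; inorder splits into left=[], right=[5, 12, 13]
  root=5; inorder splits into left=[], right=[12, 13]
  root=13; inorder splits into left=[12], right=[]
  root=12; inorder splits into left=[], right=[]
Reconstructed level-order: [22, 2, 5, 13, 12]


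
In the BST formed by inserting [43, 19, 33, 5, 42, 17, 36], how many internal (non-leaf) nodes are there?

Tree built from: [43, 19, 33, 5, 42, 17, 36]
Tree (level-order array): [43, 19, None, 5, 33, None, 17, None, 42, None, None, 36]
Rule: An internal node has at least one child.
Per-node child counts:
  node 43: 1 child(ren)
  node 19: 2 child(ren)
  node 5: 1 child(ren)
  node 17: 0 child(ren)
  node 33: 1 child(ren)
  node 42: 1 child(ren)
  node 36: 0 child(ren)
Matching nodes: [43, 19, 5, 33, 42]
Count of internal (non-leaf) nodes: 5


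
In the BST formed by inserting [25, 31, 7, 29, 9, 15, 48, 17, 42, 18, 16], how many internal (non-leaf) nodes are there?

Tree built from: [25, 31, 7, 29, 9, 15, 48, 17, 42, 18, 16]
Tree (level-order array): [25, 7, 31, None, 9, 29, 48, None, 15, None, None, 42, None, None, 17, None, None, 16, 18]
Rule: An internal node has at least one child.
Per-node child counts:
  node 25: 2 child(ren)
  node 7: 1 child(ren)
  node 9: 1 child(ren)
  node 15: 1 child(ren)
  node 17: 2 child(ren)
  node 16: 0 child(ren)
  node 18: 0 child(ren)
  node 31: 2 child(ren)
  node 29: 0 child(ren)
  node 48: 1 child(ren)
  node 42: 0 child(ren)
Matching nodes: [25, 7, 9, 15, 17, 31, 48]
Count of internal (non-leaf) nodes: 7


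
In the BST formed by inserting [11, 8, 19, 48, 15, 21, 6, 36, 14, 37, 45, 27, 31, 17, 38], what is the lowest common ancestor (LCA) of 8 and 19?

Tree insertion order: [11, 8, 19, 48, 15, 21, 6, 36, 14, 37, 45, 27, 31, 17, 38]
Tree (level-order array): [11, 8, 19, 6, None, 15, 48, None, None, 14, 17, 21, None, None, None, None, None, None, 36, 27, 37, None, 31, None, 45, None, None, 38]
In a BST, the LCA of p=8, q=19 is the first node v on the
root-to-leaf path with p <= v <= q (go left if both < v, right if both > v).
Walk from root:
  at 11: 8 <= 11 <= 19, this is the LCA
LCA = 11


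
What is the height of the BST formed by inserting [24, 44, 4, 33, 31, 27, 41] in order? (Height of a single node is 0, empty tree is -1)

Insertion order: [24, 44, 4, 33, 31, 27, 41]
Tree (level-order array): [24, 4, 44, None, None, 33, None, 31, 41, 27]
Compute height bottom-up (empty subtree = -1):
  height(4) = 1 + max(-1, -1) = 0
  height(27) = 1 + max(-1, -1) = 0
  height(31) = 1 + max(0, -1) = 1
  height(41) = 1 + max(-1, -1) = 0
  height(33) = 1 + max(1, 0) = 2
  height(44) = 1 + max(2, -1) = 3
  height(24) = 1 + max(0, 3) = 4
Height = 4


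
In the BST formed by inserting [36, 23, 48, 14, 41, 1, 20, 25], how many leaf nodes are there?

Tree built from: [36, 23, 48, 14, 41, 1, 20, 25]
Tree (level-order array): [36, 23, 48, 14, 25, 41, None, 1, 20]
Rule: A leaf has 0 children.
Per-node child counts:
  node 36: 2 child(ren)
  node 23: 2 child(ren)
  node 14: 2 child(ren)
  node 1: 0 child(ren)
  node 20: 0 child(ren)
  node 25: 0 child(ren)
  node 48: 1 child(ren)
  node 41: 0 child(ren)
Matching nodes: [1, 20, 25, 41]
Count of leaf nodes: 4


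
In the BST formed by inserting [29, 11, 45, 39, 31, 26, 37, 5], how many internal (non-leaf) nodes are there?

Tree built from: [29, 11, 45, 39, 31, 26, 37, 5]
Tree (level-order array): [29, 11, 45, 5, 26, 39, None, None, None, None, None, 31, None, None, 37]
Rule: An internal node has at least one child.
Per-node child counts:
  node 29: 2 child(ren)
  node 11: 2 child(ren)
  node 5: 0 child(ren)
  node 26: 0 child(ren)
  node 45: 1 child(ren)
  node 39: 1 child(ren)
  node 31: 1 child(ren)
  node 37: 0 child(ren)
Matching nodes: [29, 11, 45, 39, 31]
Count of internal (non-leaf) nodes: 5


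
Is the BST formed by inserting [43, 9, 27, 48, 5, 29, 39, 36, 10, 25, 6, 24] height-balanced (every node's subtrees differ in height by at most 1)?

Tree (level-order array): [43, 9, 48, 5, 27, None, None, None, 6, 10, 29, None, None, None, 25, None, 39, 24, None, 36]
Definition: a tree is height-balanced if, at every node, |h(left) - h(right)| <= 1 (empty subtree has height -1).
Bottom-up per-node check:
  node 6: h_left=-1, h_right=-1, diff=0 [OK], height=0
  node 5: h_left=-1, h_right=0, diff=1 [OK], height=1
  node 24: h_left=-1, h_right=-1, diff=0 [OK], height=0
  node 25: h_left=0, h_right=-1, diff=1 [OK], height=1
  node 10: h_left=-1, h_right=1, diff=2 [FAIL (|-1-1|=2 > 1)], height=2
  node 36: h_left=-1, h_right=-1, diff=0 [OK], height=0
  node 39: h_left=0, h_right=-1, diff=1 [OK], height=1
  node 29: h_left=-1, h_right=1, diff=2 [FAIL (|-1-1|=2 > 1)], height=2
  node 27: h_left=2, h_right=2, diff=0 [OK], height=3
  node 9: h_left=1, h_right=3, diff=2 [FAIL (|1-3|=2 > 1)], height=4
  node 48: h_left=-1, h_right=-1, diff=0 [OK], height=0
  node 43: h_left=4, h_right=0, diff=4 [FAIL (|4-0|=4 > 1)], height=5
Node 10 violates the condition: |-1 - 1| = 2 > 1.
Result: Not balanced


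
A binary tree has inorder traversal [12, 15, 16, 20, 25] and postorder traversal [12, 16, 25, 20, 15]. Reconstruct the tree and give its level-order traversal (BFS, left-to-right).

Inorder:   [12, 15, 16, 20, 25]
Postorder: [12, 16, 25, 20, 15]
Algorithm: postorder visits root last, so walk postorder right-to-left;
each value is the root of the current inorder slice — split it at that
value, recurse on the right subtree first, then the left.
Recursive splits:
  root=15; inorder splits into left=[12], right=[16, 20, 25]
  root=20; inorder splits into left=[16], right=[25]
  root=25; inorder splits into left=[], right=[]
  root=16; inorder splits into left=[], right=[]
  root=12; inorder splits into left=[], right=[]
Reconstructed level-order: [15, 12, 20, 16, 25]


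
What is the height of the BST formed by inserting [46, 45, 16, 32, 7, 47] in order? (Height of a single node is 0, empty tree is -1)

Insertion order: [46, 45, 16, 32, 7, 47]
Tree (level-order array): [46, 45, 47, 16, None, None, None, 7, 32]
Compute height bottom-up (empty subtree = -1):
  height(7) = 1 + max(-1, -1) = 0
  height(32) = 1 + max(-1, -1) = 0
  height(16) = 1 + max(0, 0) = 1
  height(45) = 1 + max(1, -1) = 2
  height(47) = 1 + max(-1, -1) = 0
  height(46) = 1 + max(2, 0) = 3
Height = 3


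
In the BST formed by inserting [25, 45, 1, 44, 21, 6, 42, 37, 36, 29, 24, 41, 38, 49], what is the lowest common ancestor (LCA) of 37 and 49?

Tree insertion order: [25, 45, 1, 44, 21, 6, 42, 37, 36, 29, 24, 41, 38, 49]
Tree (level-order array): [25, 1, 45, None, 21, 44, 49, 6, 24, 42, None, None, None, None, None, None, None, 37, None, 36, 41, 29, None, 38]
In a BST, the LCA of p=37, q=49 is the first node v on the
root-to-leaf path with p <= v <= q (go left if both < v, right if both > v).
Walk from root:
  at 25: both 37 and 49 > 25, go right
  at 45: 37 <= 45 <= 49, this is the LCA
LCA = 45


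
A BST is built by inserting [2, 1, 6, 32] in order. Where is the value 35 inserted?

Starting tree (level order): [2, 1, 6, None, None, None, 32]
Insertion path: 2 -> 6 -> 32
Result: insert 35 as right child of 32
Final tree (level order): [2, 1, 6, None, None, None, 32, None, 35]


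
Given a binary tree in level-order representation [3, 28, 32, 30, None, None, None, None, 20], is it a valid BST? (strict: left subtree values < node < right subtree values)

Level-order array: [3, 28, 32, 30, None, None, None, None, 20]
Validate using subtree bounds (lo, hi): at each node, require lo < value < hi,
then recurse left with hi=value and right with lo=value.
Preorder trace (stopping at first violation):
  at node 3 with bounds (-inf, +inf): OK
  at node 28 with bounds (-inf, 3): VIOLATION
Node 28 violates its bound: not (-inf < 28 < 3).
Result: Not a valid BST


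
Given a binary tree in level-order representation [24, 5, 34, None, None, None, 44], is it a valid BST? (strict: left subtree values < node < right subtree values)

Level-order array: [24, 5, 34, None, None, None, 44]
Validate using subtree bounds (lo, hi): at each node, require lo < value < hi,
then recurse left with hi=value and right with lo=value.
Preorder trace (stopping at first violation):
  at node 24 with bounds (-inf, +inf): OK
  at node 5 with bounds (-inf, 24): OK
  at node 34 with bounds (24, +inf): OK
  at node 44 with bounds (34, +inf): OK
No violation found at any node.
Result: Valid BST


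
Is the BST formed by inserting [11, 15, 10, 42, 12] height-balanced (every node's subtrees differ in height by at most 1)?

Tree (level-order array): [11, 10, 15, None, None, 12, 42]
Definition: a tree is height-balanced if, at every node, |h(left) - h(right)| <= 1 (empty subtree has height -1).
Bottom-up per-node check:
  node 10: h_left=-1, h_right=-1, diff=0 [OK], height=0
  node 12: h_left=-1, h_right=-1, diff=0 [OK], height=0
  node 42: h_left=-1, h_right=-1, diff=0 [OK], height=0
  node 15: h_left=0, h_right=0, diff=0 [OK], height=1
  node 11: h_left=0, h_right=1, diff=1 [OK], height=2
All nodes satisfy the balance condition.
Result: Balanced


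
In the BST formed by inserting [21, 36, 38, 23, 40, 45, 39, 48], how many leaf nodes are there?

Tree built from: [21, 36, 38, 23, 40, 45, 39, 48]
Tree (level-order array): [21, None, 36, 23, 38, None, None, None, 40, 39, 45, None, None, None, 48]
Rule: A leaf has 0 children.
Per-node child counts:
  node 21: 1 child(ren)
  node 36: 2 child(ren)
  node 23: 0 child(ren)
  node 38: 1 child(ren)
  node 40: 2 child(ren)
  node 39: 0 child(ren)
  node 45: 1 child(ren)
  node 48: 0 child(ren)
Matching nodes: [23, 39, 48]
Count of leaf nodes: 3


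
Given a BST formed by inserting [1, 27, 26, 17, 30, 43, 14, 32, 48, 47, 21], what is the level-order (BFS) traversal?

Tree insertion order: [1, 27, 26, 17, 30, 43, 14, 32, 48, 47, 21]
Tree (level-order array): [1, None, 27, 26, 30, 17, None, None, 43, 14, 21, 32, 48, None, None, None, None, None, None, 47]
BFS from the root, enqueuing left then right child of each popped node:
  queue [1] -> pop 1, enqueue [27], visited so far: [1]
  queue [27] -> pop 27, enqueue [26, 30], visited so far: [1, 27]
  queue [26, 30] -> pop 26, enqueue [17], visited so far: [1, 27, 26]
  queue [30, 17] -> pop 30, enqueue [43], visited so far: [1, 27, 26, 30]
  queue [17, 43] -> pop 17, enqueue [14, 21], visited so far: [1, 27, 26, 30, 17]
  queue [43, 14, 21] -> pop 43, enqueue [32, 48], visited so far: [1, 27, 26, 30, 17, 43]
  queue [14, 21, 32, 48] -> pop 14, enqueue [none], visited so far: [1, 27, 26, 30, 17, 43, 14]
  queue [21, 32, 48] -> pop 21, enqueue [none], visited so far: [1, 27, 26, 30, 17, 43, 14, 21]
  queue [32, 48] -> pop 32, enqueue [none], visited so far: [1, 27, 26, 30, 17, 43, 14, 21, 32]
  queue [48] -> pop 48, enqueue [47], visited so far: [1, 27, 26, 30, 17, 43, 14, 21, 32, 48]
  queue [47] -> pop 47, enqueue [none], visited so far: [1, 27, 26, 30, 17, 43, 14, 21, 32, 48, 47]
Result: [1, 27, 26, 30, 17, 43, 14, 21, 32, 48, 47]


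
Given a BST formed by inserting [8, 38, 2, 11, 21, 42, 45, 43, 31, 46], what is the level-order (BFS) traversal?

Tree insertion order: [8, 38, 2, 11, 21, 42, 45, 43, 31, 46]
Tree (level-order array): [8, 2, 38, None, None, 11, 42, None, 21, None, 45, None, 31, 43, 46]
BFS from the root, enqueuing left then right child of each popped node:
  queue [8] -> pop 8, enqueue [2, 38], visited so far: [8]
  queue [2, 38] -> pop 2, enqueue [none], visited so far: [8, 2]
  queue [38] -> pop 38, enqueue [11, 42], visited so far: [8, 2, 38]
  queue [11, 42] -> pop 11, enqueue [21], visited so far: [8, 2, 38, 11]
  queue [42, 21] -> pop 42, enqueue [45], visited so far: [8, 2, 38, 11, 42]
  queue [21, 45] -> pop 21, enqueue [31], visited so far: [8, 2, 38, 11, 42, 21]
  queue [45, 31] -> pop 45, enqueue [43, 46], visited so far: [8, 2, 38, 11, 42, 21, 45]
  queue [31, 43, 46] -> pop 31, enqueue [none], visited so far: [8, 2, 38, 11, 42, 21, 45, 31]
  queue [43, 46] -> pop 43, enqueue [none], visited so far: [8, 2, 38, 11, 42, 21, 45, 31, 43]
  queue [46] -> pop 46, enqueue [none], visited so far: [8, 2, 38, 11, 42, 21, 45, 31, 43, 46]
Result: [8, 2, 38, 11, 42, 21, 45, 31, 43, 46]


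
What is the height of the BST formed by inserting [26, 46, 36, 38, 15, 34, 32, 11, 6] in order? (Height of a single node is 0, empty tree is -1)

Insertion order: [26, 46, 36, 38, 15, 34, 32, 11, 6]
Tree (level-order array): [26, 15, 46, 11, None, 36, None, 6, None, 34, 38, None, None, 32]
Compute height bottom-up (empty subtree = -1):
  height(6) = 1 + max(-1, -1) = 0
  height(11) = 1 + max(0, -1) = 1
  height(15) = 1 + max(1, -1) = 2
  height(32) = 1 + max(-1, -1) = 0
  height(34) = 1 + max(0, -1) = 1
  height(38) = 1 + max(-1, -1) = 0
  height(36) = 1 + max(1, 0) = 2
  height(46) = 1 + max(2, -1) = 3
  height(26) = 1 + max(2, 3) = 4
Height = 4


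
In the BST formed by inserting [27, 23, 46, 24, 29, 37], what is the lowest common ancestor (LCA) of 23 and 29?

Tree insertion order: [27, 23, 46, 24, 29, 37]
Tree (level-order array): [27, 23, 46, None, 24, 29, None, None, None, None, 37]
In a BST, the LCA of p=23, q=29 is the first node v on the
root-to-leaf path with p <= v <= q (go left if both < v, right if both > v).
Walk from root:
  at 27: 23 <= 27 <= 29, this is the LCA
LCA = 27


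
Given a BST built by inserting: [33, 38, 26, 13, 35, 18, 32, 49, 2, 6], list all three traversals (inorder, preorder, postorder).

Tree insertion order: [33, 38, 26, 13, 35, 18, 32, 49, 2, 6]
Tree (level-order array): [33, 26, 38, 13, 32, 35, 49, 2, 18, None, None, None, None, None, None, None, 6]
Inorder (L, root, R): [2, 6, 13, 18, 26, 32, 33, 35, 38, 49]
Preorder (root, L, R): [33, 26, 13, 2, 6, 18, 32, 38, 35, 49]
Postorder (L, R, root): [6, 2, 18, 13, 32, 26, 35, 49, 38, 33]


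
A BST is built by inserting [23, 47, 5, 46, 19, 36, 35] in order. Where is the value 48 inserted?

Starting tree (level order): [23, 5, 47, None, 19, 46, None, None, None, 36, None, 35]
Insertion path: 23 -> 47
Result: insert 48 as right child of 47
Final tree (level order): [23, 5, 47, None, 19, 46, 48, None, None, 36, None, None, None, 35]


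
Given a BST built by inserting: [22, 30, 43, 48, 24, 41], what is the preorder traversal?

Tree insertion order: [22, 30, 43, 48, 24, 41]
Tree (level-order array): [22, None, 30, 24, 43, None, None, 41, 48]
Preorder traversal: [22, 30, 24, 43, 41, 48]


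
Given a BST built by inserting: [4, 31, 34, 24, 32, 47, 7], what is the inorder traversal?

Tree insertion order: [4, 31, 34, 24, 32, 47, 7]
Tree (level-order array): [4, None, 31, 24, 34, 7, None, 32, 47]
Inorder traversal: [4, 7, 24, 31, 32, 34, 47]


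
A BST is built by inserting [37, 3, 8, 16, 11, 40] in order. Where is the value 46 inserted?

Starting tree (level order): [37, 3, 40, None, 8, None, None, None, 16, 11]
Insertion path: 37 -> 40
Result: insert 46 as right child of 40
Final tree (level order): [37, 3, 40, None, 8, None, 46, None, 16, None, None, 11]


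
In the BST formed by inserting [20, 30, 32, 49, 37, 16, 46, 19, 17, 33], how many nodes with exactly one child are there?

Tree built from: [20, 30, 32, 49, 37, 16, 46, 19, 17, 33]
Tree (level-order array): [20, 16, 30, None, 19, None, 32, 17, None, None, 49, None, None, 37, None, 33, 46]
Rule: These are nodes with exactly 1 non-null child.
Per-node child counts:
  node 20: 2 child(ren)
  node 16: 1 child(ren)
  node 19: 1 child(ren)
  node 17: 0 child(ren)
  node 30: 1 child(ren)
  node 32: 1 child(ren)
  node 49: 1 child(ren)
  node 37: 2 child(ren)
  node 33: 0 child(ren)
  node 46: 0 child(ren)
Matching nodes: [16, 19, 30, 32, 49]
Count of nodes with exactly one child: 5
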